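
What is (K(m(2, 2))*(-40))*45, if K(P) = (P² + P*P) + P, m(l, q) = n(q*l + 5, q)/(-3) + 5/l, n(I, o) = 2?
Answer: -15400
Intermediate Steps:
m(l, q) = -⅔ + 5/l (m(l, q) = 2/(-3) + 5/l = 2*(-⅓) + 5/l = -⅔ + 5/l)
K(P) = P + 2*P² (K(P) = (P² + P²) + P = 2*P² + P = P + 2*P²)
(K(m(2, 2))*(-40))*45 = (((-⅔ + 5/2)*(1 + 2*(-⅔ + 5/2)))*(-40))*45 = ((11*(1 + 2*(11/6))/6)*(-40))*45 = ((11*(1 + 11/3)/6)*(-40))*45 = (((11/6)*(14/3))*(-40))*45 = ((77/9)*(-40))*45 = -3080/9*45 = -15400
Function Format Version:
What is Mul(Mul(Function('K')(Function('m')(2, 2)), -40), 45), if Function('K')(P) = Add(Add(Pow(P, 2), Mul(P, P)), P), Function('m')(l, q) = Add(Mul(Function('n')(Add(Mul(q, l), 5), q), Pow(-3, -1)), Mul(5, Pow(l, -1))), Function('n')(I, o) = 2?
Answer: -15400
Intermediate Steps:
Function('m')(l, q) = Add(Rational(-2, 3), Mul(5, Pow(l, -1))) (Function('m')(l, q) = Add(Mul(2, Pow(-3, -1)), Mul(5, Pow(l, -1))) = Add(Mul(2, Rational(-1, 3)), Mul(5, Pow(l, -1))) = Add(Rational(-2, 3), Mul(5, Pow(l, -1))))
Function('K')(P) = Add(P, Mul(2, Pow(P, 2))) (Function('K')(P) = Add(Add(Pow(P, 2), Pow(P, 2)), P) = Add(Mul(2, Pow(P, 2)), P) = Add(P, Mul(2, Pow(P, 2))))
Mul(Mul(Function('K')(Function('m')(2, 2)), -40), 45) = Mul(Mul(Mul(Add(Rational(-2, 3), Mul(5, Pow(2, -1))), Add(1, Mul(2, Add(Rational(-2, 3), Mul(5, Pow(2, -1)))))), -40), 45) = Mul(Mul(Mul(Add(Rational(-2, 3), Mul(5, Rational(1, 2))), Add(1, Mul(2, Add(Rational(-2, 3), Mul(5, Rational(1, 2)))))), -40), 45) = Mul(Mul(Mul(Add(Rational(-2, 3), Rational(5, 2)), Add(1, Mul(2, Add(Rational(-2, 3), Rational(5, 2))))), -40), 45) = Mul(Mul(Mul(Rational(11, 6), Add(1, Mul(2, Rational(11, 6)))), -40), 45) = Mul(Mul(Mul(Rational(11, 6), Add(1, Rational(11, 3))), -40), 45) = Mul(Mul(Mul(Rational(11, 6), Rational(14, 3)), -40), 45) = Mul(Mul(Rational(77, 9), -40), 45) = Mul(Rational(-3080, 9), 45) = -15400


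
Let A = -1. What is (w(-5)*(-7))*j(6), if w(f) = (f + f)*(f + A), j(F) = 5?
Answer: -2100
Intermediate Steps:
w(f) = 2*f*(-1 + f) (w(f) = (f + f)*(f - 1) = (2*f)*(-1 + f) = 2*f*(-1 + f))
(w(-5)*(-7))*j(6) = ((2*(-5)*(-1 - 5))*(-7))*5 = ((2*(-5)*(-6))*(-7))*5 = (60*(-7))*5 = -420*5 = -2100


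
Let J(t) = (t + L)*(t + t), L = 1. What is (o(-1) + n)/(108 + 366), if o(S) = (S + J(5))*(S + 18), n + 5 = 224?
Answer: 611/237 ≈ 2.5781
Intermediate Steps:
n = 219 (n = -5 + 224 = 219)
J(t) = 2*t*(1 + t) (J(t) = (t + 1)*(t + t) = (1 + t)*(2*t) = 2*t*(1 + t))
o(S) = (18 + S)*(60 + S) (o(S) = (S + 2*5*(1 + 5))*(S + 18) = (S + 2*5*6)*(18 + S) = (S + 60)*(18 + S) = (60 + S)*(18 + S) = (18 + S)*(60 + S))
(o(-1) + n)/(108 + 366) = ((1080 + (-1)**2 + 78*(-1)) + 219)/(108 + 366) = ((1080 + 1 - 78) + 219)/474 = (1003 + 219)*(1/474) = 1222*(1/474) = 611/237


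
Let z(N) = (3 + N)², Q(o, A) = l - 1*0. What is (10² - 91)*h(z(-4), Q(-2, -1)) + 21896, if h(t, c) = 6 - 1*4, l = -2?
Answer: 21914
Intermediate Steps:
Q(o, A) = -2 (Q(o, A) = -2 - 1*0 = -2 + 0 = -2)
h(t, c) = 2 (h(t, c) = 6 - 4 = 2)
(10² - 91)*h(z(-4), Q(-2, -1)) + 21896 = (10² - 91)*2 + 21896 = (100 - 91)*2 + 21896 = 9*2 + 21896 = 18 + 21896 = 21914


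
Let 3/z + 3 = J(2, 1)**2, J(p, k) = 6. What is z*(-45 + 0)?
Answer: -45/11 ≈ -4.0909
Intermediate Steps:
z = 1/11 (z = 3/(-3 + 6**2) = 3/(-3 + 36) = 3/33 = 3*(1/33) = 1/11 ≈ 0.090909)
z*(-45 + 0) = (-45 + 0)/11 = (1/11)*(-45) = -45/11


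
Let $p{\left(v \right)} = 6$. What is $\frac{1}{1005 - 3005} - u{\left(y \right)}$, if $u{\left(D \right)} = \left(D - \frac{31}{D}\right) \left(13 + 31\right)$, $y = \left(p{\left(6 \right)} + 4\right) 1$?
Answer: $- \frac{607201}{2000} \approx -303.6$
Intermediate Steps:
$y = 10$ ($y = \left(6 + 4\right) 1 = 10 \cdot 1 = 10$)
$u{\left(D \right)} = - \frac{1364}{D} + 44 D$ ($u{\left(D \right)} = \left(D - \frac{31}{D}\right) 44 = - \frac{1364}{D} + 44 D$)
$\frac{1}{1005 - 3005} - u{\left(y \right)} = \frac{1}{1005 - 3005} - \left(- \frac{1364}{10} + 44 \cdot 10\right) = \frac{1}{-2000} - \left(\left(-1364\right) \frac{1}{10} + 440\right) = - \frac{1}{2000} - \left(- \frac{682}{5} + 440\right) = - \frac{1}{2000} - \frac{1518}{5} = - \frac{607201}{2000}$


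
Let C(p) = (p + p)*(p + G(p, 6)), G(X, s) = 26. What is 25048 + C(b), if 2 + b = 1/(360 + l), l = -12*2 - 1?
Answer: 2800252942/112225 ≈ 24952.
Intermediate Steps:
l = -25 (l = -24 - 1 = -25)
b = -669/335 (b = -2 + 1/(360 - 25) = -2 + 1/335 = -669/335 ≈ -1.9970)
C(p) = 2*p*(26 + p) (C(p) = (p + p)*(p + 26) = (2*p)*(26 + p) = 2*p*(26 + p))
25048 + C(b) = 25048 + 2*(-669/335)*(26 - 669/335) = 25048 + 2*(-669/335)*(8041/335) = 25048 - 10758858/112225 = 2800252942/112225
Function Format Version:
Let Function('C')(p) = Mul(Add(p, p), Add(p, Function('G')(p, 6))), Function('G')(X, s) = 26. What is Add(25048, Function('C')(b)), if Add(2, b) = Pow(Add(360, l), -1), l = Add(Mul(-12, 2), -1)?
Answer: Rational(2800252942, 112225) ≈ 24952.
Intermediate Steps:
l = -25 (l = Add(-24, -1) = -25)
b = Rational(-669, 335) (b = Add(-2, Pow(Add(360, -25), -1)) = Add(-2, Pow(335, -1)) = Add(-2, Rational(1, 335)) = Rational(-669, 335) ≈ -1.9970)
Function('C')(p) = Mul(2, p, Add(26, p)) (Function('C')(p) = Mul(Add(p, p), Add(p, 26)) = Mul(Mul(2, p), Add(26, p)) = Mul(2, p, Add(26, p)))
Add(25048, Function('C')(b)) = Add(25048, Mul(2, Rational(-669, 335), Add(26, Rational(-669, 335)))) = Add(25048, Mul(2, Rational(-669, 335), Rational(8041, 335))) = Add(25048, Rational(-10758858, 112225)) = Rational(2800252942, 112225)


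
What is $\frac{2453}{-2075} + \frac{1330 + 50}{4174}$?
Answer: $- \frac{3687661}{4330525} \approx -0.85155$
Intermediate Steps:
$\frac{2453}{-2075} + \frac{1330 + 50}{4174} = 2453 \left(- \frac{1}{2075}\right) + 1380 \cdot \frac{1}{4174} = - \frac{2453}{2075} + \frac{690}{2087} = - \frac{3687661}{4330525}$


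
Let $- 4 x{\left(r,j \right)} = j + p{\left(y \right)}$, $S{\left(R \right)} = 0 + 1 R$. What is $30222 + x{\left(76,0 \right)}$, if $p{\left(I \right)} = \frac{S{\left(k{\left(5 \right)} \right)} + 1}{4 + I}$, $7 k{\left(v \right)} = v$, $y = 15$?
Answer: $\frac{4019523}{133} \approx 30222.0$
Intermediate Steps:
$k{\left(v \right)} = \frac{v}{7}$
$S{\left(R \right)} = R$ ($S{\left(R \right)} = 0 + R = R$)
$p{\left(I \right)} = \frac{12}{7 \left(4 + I\right)}$ ($p{\left(I \right)} = \frac{\frac{1}{7} \cdot 5 + 1}{4 + I} = \frac{\frac{5}{7} + 1}{4 + I} = \frac{12}{7 \left(4 + I\right)}$)
$x{\left(r,j \right)} = - \frac{3}{133} - \frac{j}{4}$ ($x{\left(r,j \right)} = - \frac{j + \frac{12}{7 \left(4 + 15\right)}}{4} = - \frac{j + \frac{12}{7 \cdot 19}}{4} = - \frac{j + \frac{12}{7} \cdot \frac{1}{19}}{4} = - \frac{j + \frac{12}{133}}{4} = - \frac{\frac{12}{133} + j}{4} = - \frac{3}{133} - \frac{j}{4}$)
$30222 + x{\left(76,0 \right)} = 30222 - \frac{3}{133} = \frac{4019523}{133}$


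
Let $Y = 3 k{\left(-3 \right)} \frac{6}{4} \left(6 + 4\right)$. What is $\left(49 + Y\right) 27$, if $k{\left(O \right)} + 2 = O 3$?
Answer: $-12042$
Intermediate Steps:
$k{\left(O \right)} = -2 + 3 O$ ($k{\left(O \right)} = -2 + O 3 = -2 + 3 O$)
$Y = -495$ ($Y = 3 \left(-2 + 3 \left(-3\right)\right) \frac{6}{4} \left(6 + 4\right) = 3 \left(-2 - 9\right) 6 \cdot \frac{1}{4} \cdot 10 = 3 \left(-11\right) \frac{3}{2} \cdot 10 = \left(-33\right) \frac{3}{2} \cdot 10 = \left(- \frac{99}{2}\right) 10 = -495$)
$\left(49 + Y\right) 27 = \left(49 - 495\right) 27 = \left(-446\right) 27 = -12042$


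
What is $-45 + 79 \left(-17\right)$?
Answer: $-1388$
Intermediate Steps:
$-45 + 79 \left(-17\right) = -45 - 1343 = -1388$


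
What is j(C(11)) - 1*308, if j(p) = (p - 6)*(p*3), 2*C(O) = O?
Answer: -1265/4 ≈ -316.25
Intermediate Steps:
C(O) = O/2
j(p) = 3*p*(-6 + p) (j(p) = (-6 + p)*(3*p) = 3*p*(-6 + p))
j(C(11)) - 1*308 = 3*((1/2)*11)*(-6 + (1/2)*11) - 1*308 = 3*(11/2)*(-6 + 11/2) - 308 = 3*(11/2)*(-1/2) - 308 = -33/4 - 308 = -1265/4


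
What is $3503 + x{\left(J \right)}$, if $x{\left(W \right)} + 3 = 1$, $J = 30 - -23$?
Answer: $3501$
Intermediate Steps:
$J = 53$ ($J = 30 + 23 = 53$)
$x{\left(W \right)} = -2$ ($x{\left(W \right)} = -3 + 1 = -2$)
$3503 + x{\left(J \right)} = 3503 - 2 = 3501$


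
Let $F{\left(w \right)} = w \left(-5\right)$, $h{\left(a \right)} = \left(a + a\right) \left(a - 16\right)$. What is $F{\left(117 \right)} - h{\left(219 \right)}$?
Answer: $-89499$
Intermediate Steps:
$h{\left(a \right)} = 2 a \left(-16 + a\right)$
$F{\left(w \right)} = - 5 w$
$F{\left(117 \right)} - h{\left(219 \right)} = \left(-5\right) 117 - 2 \cdot 219 \left(-16 + 219\right) = -585 - 2 \cdot 219 \cdot 203 = -585 - 88914 = -89499$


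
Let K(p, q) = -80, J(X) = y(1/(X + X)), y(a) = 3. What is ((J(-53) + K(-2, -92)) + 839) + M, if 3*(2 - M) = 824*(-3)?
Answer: 1588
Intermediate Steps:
M = 826 (M = 2 - 824*(-3)/3 = 2 - ⅓*(-2472) = 2 + 824 = 826)
J(X) = 3
((J(-53) + K(-2, -92)) + 839) + M = ((3 - 80) + 839) + 826 = (-77 + 839) + 826 = 762 + 826 = 1588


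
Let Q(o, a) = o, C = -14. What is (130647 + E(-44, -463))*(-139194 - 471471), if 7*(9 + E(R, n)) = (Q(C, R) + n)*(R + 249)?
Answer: -498718502865/7 ≈ -7.1245e+10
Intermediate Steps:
E(R, n) = -9 + (-14 + n)*(249 + R)/7 (E(R, n) = -9 + ((-14 + n)*(R + 249))/7 = -9 + ((-14 + n)*(249 + R))/7 = -9 + (-14 + n)*(249 + R)/7)
(130647 + E(-44, -463))*(-139194 - 471471) = (130647 + (-507 - 2*(-44) + (249/7)*(-463) + (⅐)*(-44)*(-463)))*(-139194 - 471471) = (130647 + (-507 + 88 - 115287/7 + 20372/7))*(-610665) = (130647 - 97848/7)*(-610665) = (816681/7)*(-610665) = -498718502865/7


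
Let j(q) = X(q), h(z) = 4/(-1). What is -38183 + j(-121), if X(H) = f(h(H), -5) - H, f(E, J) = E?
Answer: -38066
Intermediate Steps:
h(z) = -4 (h(z) = 4*(-1) = -4)
X(H) = -4 - H
j(q) = -4 - q
-38183 + j(-121) = -38183 + (-4 - 1*(-121)) = -38183 + (-4 + 121) = -38183 + 117 = -38066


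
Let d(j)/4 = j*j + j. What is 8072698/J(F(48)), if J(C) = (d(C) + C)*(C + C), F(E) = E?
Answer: 4036349/453888 ≈ 8.8928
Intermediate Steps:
d(j) = 4*j + 4*j**2 (d(j) = 4*(j*j + j) = 4*(j**2 + j) = 4*(j + j**2) = 4*j + 4*j**2)
J(C) = 2*C*(C + 4*C*(1 + C)) (J(C) = (4*C*(1 + C) + C)*(C + C) = (C + 4*C*(1 + C))*(2*C) = 2*C*(C + 4*C*(1 + C)))
8072698/J(F(48)) = 8072698/((48**2*(10 + 8*48))) = 8072698/((2304*(10 + 384))) = 8072698/((2304*394)) = 8072698/907776 = 8072698*(1/907776) = 4036349/453888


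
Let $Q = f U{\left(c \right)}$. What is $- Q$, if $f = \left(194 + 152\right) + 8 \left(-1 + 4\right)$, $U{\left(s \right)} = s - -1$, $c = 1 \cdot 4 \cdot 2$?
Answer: $-3330$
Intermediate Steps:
$c = 8$ ($c = 4 \cdot 2 = 8$)
$U{\left(s \right)} = 1 + s$ ($U{\left(s \right)} = s + 1 = 1 + s$)
$f = 370$ ($f = 346 + 8 \cdot 3 = 346 + 24 = 370$)
$Q = 3330$ ($Q = 370 \left(1 + 8\right) = 370 \cdot 9 = 3330$)
$- Q = \left(-1\right) 3330 = -3330$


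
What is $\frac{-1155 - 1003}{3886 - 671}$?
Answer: $- \frac{2158}{3215} \approx -0.67123$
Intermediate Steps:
$\frac{-1155 - 1003}{3886 - 671} = - \frac{2158}{3215}$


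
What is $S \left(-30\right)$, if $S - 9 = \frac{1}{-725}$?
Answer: $- \frac{39144}{145} \approx -269.96$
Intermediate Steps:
$S = \frac{6524}{725}$ ($S = 9 + \frac{1}{-725} = 9 - \frac{1}{725} = \frac{6524}{725} \approx 8.9986$)
$S \left(-30\right) = \frac{6524}{725} \left(-30\right) = - \frac{39144}{145}$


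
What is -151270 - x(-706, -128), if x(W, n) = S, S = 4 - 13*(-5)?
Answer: -151339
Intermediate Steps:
S = 69 (S = 4 + 65 = 69)
x(W, n) = 69
-151270 - x(-706, -128) = -151270 - 1*69 = -151270 - 69 = -151339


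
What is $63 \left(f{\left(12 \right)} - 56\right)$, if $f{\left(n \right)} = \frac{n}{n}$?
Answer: $-3465$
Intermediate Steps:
$f{\left(n \right)} = 1$
$63 \left(f{\left(12 \right)} - 56\right) = 63 \left(1 - 56\right) = 63 \left(-55\right) = -3465$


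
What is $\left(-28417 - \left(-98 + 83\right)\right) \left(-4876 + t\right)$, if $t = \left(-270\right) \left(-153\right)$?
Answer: $-1034798468$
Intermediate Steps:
$t = 41310$
$\left(-28417 - \left(-98 + 83\right)\right) \left(-4876 + t\right) = \left(-28417 - \left(-98 + 83\right)\right) \left(-4876 + 41310\right) = \left(-28417 - -15\right) 36434 = \left(-28417 + 15\right) 36434 = \left(-28402\right) 36434 = -1034798468$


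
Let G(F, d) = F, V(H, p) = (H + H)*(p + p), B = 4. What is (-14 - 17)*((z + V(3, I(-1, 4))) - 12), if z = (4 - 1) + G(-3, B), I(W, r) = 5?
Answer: -1488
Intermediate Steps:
V(H, p) = 4*H*p (V(H, p) = (2*H)*(2*p) = 4*H*p)
z = 0 (z = (4 - 1) - 3 = 3 - 3 = 0)
(-14 - 17)*((z + V(3, I(-1, 4))) - 12) = (-14 - 17)*((0 + 4*3*5) - 12) = -31*((0 + 60) - 12) = -31*(60 - 12) = -31*48 = -1488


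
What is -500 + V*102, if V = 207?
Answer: 20614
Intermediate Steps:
-500 + V*102 = -500 + 207*102 = -500 + 21114 = 20614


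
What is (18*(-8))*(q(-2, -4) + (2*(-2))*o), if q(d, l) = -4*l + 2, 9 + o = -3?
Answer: -9504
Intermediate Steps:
o = -12 (o = -9 - 3 = -12)
q(d, l) = 2 - 4*l
(18*(-8))*(q(-2, -4) + (2*(-2))*o) = (18*(-8))*((2 - 4*(-4)) + (2*(-2))*(-12)) = -144*((2 + 16) - 4*(-12)) = -144*(18 + 48) = -144*66 = -9504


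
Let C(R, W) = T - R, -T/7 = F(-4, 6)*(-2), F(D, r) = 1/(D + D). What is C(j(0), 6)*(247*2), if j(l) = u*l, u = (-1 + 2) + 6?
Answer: -1729/2 ≈ -864.50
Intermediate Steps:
F(D, r) = 1/(2*D)
u = 7 (u = 1 + 6 = 7)
j(l) = 7*l
T = -7/4 (T = -7*(1/2)/(-4)*(-2) = -7*(1/2)*(-1/4)*(-2) = -(-7)*(-2)/8 = -7*1/4 = -7/4 ≈ -1.7500)
C(R, W) = -7/4 - R
C(j(0), 6)*(247*2) = (-7/4 - 7*0)*(247*2) = (-7/4 - 1*0)*494 = (-7/4 + 0)*494 = -7/4*494 = -1729/2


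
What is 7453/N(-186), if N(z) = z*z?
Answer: 7453/34596 ≈ 0.21543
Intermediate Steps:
N(z) = z²
7453/N(-186) = 7453/((-186)²) = 7453/34596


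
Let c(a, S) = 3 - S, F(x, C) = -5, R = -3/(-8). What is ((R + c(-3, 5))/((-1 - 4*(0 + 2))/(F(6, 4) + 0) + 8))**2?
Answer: 4225/153664 ≈ 0.027495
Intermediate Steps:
R = 3/8 (R = -3*(-1/8) = 3/8 ≈ 0.37500)
((R + c(-3, 5))/((-1 - 4*(0 + 2))/(F(6, 4) + 0) + 8))**2 = ((3/8 + (3 - 1*5))/((-1 - 4*(0 + 2))/(-5 + 0) + 8))**2 = ((3/8 + (3 - 5))/((-1 - 4*2)/(-5) + 8))**2 = ((3/8 - 2)/((-1 - 8)*(-1/5) + 8))**2 = (-13/(8*(-9*(-1/5) + 8)))**2 = (-13/(8*(9/5 + 8)))**2 = (-13/(8*49/5))**2 = (-13/8*5/49)**2 = (-65/392)**2 = 4225/153664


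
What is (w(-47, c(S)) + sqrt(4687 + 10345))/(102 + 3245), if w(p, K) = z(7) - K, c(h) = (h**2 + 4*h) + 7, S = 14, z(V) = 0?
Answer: -259/3347 + 2*sqrt(3758)/3347 ≈ -0.040751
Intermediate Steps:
c(h) = 7 + h**2 + 4*h
w(p, K) = -K (w(p, K) = 0 - K = -K)
(w(-47, c(S)) + sqrt(4687 + 10345))/(102 + 3245) = (-(7 + 14**2 + 4*14) + sqrt(4687 + 10345))/(102 + 3245) = (-(7 + 196 + 56) + sqrt(15032))/3347 = (-1*259 + 2*sqrt(3758))*(1/3347) = (-259 + 2*sqrt(3758))*(1/3347) = -259/3347 + 2*sqrt(3758)/3347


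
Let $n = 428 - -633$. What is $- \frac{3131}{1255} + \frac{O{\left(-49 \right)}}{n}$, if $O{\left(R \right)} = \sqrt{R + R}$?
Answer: $- \frac{3131}{1255} + \frac{7 i \sqrt{2}}{1061} \approx -2.4948 + 0.0093303 i$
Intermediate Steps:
$O{\left(R \right)} = \sqrt{2} \sqrt{R}$ ($O{\left(R \right)} = \sqrt{2 R} = \sqrt{2} \sqrt{R}$)
$n = 1061$ ($n = 428 + 633 = 1061$)
$- \frac{3131}{1255} + \frac{O{\left(-49 \right)}}{n} = - \frac{3131}{1255} + \frac{\sqrt{2} \sqrt{-49}}{1061} = \left(-3131\right) \frac{1}{1255} + \sqrt{2} \cdot 7 i \frac{1}{1061} = - \frac{3131}{1255} + 7 i \sqrt{2} \cdot \frac{1}{1061} = - \frac{3131}{1255} + \frac{7 i \sqrt{2}}{1061}$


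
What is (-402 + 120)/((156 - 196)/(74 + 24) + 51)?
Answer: -13818/2479 ≈ -5.5740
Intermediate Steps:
(-402 + 120)/((156 - 196)/(74 + 24) + 51) = -282/(-40/98 + 51) = -282/(-40*1/98 + 51) = -282/(-20/49 + 51) = -282/2479/49 = -282*49/2479 = -13818/2479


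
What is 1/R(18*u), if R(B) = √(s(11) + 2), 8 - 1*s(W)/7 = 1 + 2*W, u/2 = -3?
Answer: -I*√103/103 ≈ -0.098533*I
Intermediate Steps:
u = -6 (u = 2*(-3) = -6)
s(W) = 49 - 14*W (s(W) = 56 - 7*(1 + 2*W) = 56 + (-7 - 14*W) = 49 - 14*W)
R(B) = I*√103 (R(B) = √((49 - 14*11) + 2) = √((49 - 154) + 2) = √(-105 + 2) = √(-103) = I*√103)
1/R(18*u) = 1/(I*√103) = -I*√103/103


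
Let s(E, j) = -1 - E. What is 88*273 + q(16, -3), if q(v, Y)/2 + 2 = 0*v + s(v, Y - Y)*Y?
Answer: 24122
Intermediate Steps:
q(v, Y) = -4 + 2*Y*(-1 - v) (q(v, Y) = -4 + 2*(0*v + (-1 - v)*Y) = -4 + 2*(0 + Y*(-1 - v)) = -4 + 2*(Y*(-1 - v)) = -4 + 2*Y*(-1 - v))
88*273 + q(16, -3) = 88*273 + (-4 - 2*(-3)*(1 + 16)) = 24024 + (-4 - 2*(-3)*17) = 24024 + (-4 + 102) = 24024 + 98 = 24122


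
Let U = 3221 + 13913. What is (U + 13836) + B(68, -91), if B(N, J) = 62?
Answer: 31032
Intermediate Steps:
U = 17134
(U + 13836) + B(68, -91) = (17134 + 13836) + 62 = 30970 + 62 = 31032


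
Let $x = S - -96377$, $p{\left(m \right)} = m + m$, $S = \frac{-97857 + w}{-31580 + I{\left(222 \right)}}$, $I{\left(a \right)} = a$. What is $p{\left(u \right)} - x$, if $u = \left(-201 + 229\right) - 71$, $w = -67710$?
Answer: $- \frac{3025052321}{31358} \approx -96468.0$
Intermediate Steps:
$u = -43$ ($u = 28 - 71 = -43$)
$S = \frac{165567}{31358}$ ($S = \frac{-97857 - 67710}{-31580 + 222} = - \frac{165567}{-31358} = \left(-165567\right) \left(- \frac{1}{31358}\right) = \frac{165567}{31358} \approx 5.2799$)
$p{\left(m \right)} = 2 m$
$x = \frac{3022355533}{31358}$ ($x = \frac{165567}{31358} - -96377 = \frac{165567}{31358} + 96377 = \frac{3022355533}{31358} \approx 96382.0$)
$p{\left(u \right)} - x = 2 \left(-43\right) - \frac{3022355533}{31358} = -86 - \frac{3022355533}{31358} = - \frac{3025052321}{31358}$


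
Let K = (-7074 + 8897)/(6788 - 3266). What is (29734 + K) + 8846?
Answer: 135880583/3522 ≈ 38581.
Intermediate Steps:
K = 1823/3522 ≈ 0.51760
(29734 + K) + 8846 = (29734 + 1823/3522) + 8846 = 104724971/3522 + 8846 = 135880583/3522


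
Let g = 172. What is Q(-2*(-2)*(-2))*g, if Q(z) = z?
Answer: -1376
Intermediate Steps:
Q(-2*(-2)*(-2))*g = (-2*(-2)*(-2))*172 = (4*(-2))*172 = -8*172 = -1376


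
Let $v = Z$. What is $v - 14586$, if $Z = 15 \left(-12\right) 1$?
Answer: $-14766$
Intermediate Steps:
$Z = -180$ ($Z = \left(-180\right) 1 = -180$)
$v = -180$
$v - 14586 = -180 - 14586 = -14766$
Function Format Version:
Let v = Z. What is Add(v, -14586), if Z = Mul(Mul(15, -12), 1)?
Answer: -14766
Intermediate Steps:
Z = -180 (Z = Mul(-180, 1) = -180)
v = -180
Add(v, -14586) = Add(-180, -14586) = -14766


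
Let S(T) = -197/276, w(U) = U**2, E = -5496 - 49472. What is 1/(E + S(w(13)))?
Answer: -276/15171365 ≈ -1.8192e-5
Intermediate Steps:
E = -54968
S(T) = -197/276 (S(T) = -197*1/276 = -197/276)
1/(E + S(w(13))) = 1/(-54968 - 197/276) = 1/(-15171365/276) = -276/15171365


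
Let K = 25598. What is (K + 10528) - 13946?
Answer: 22180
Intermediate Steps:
(K + 10528) - 13946 = (25598 + 10528) - 13946 = 36126 - 13946 = 22180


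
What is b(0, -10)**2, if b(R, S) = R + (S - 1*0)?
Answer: 100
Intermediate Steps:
b(R, S) = R + S (b(R, S) = R + (S + 0) = R + S)
b(0, -10)**2 = (0 - 10)**2 = (-10)**2 = 100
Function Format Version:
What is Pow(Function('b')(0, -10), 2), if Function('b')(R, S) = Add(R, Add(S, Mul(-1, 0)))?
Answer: 100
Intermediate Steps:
Function('b')(R, S) = Add(R, S) (Function('b')(R, S) = Add(R, Add(S, 0)) = Add(R, S))
Pow(Function('b')(0, -10), 2) = Pow(Add(0, -10), 2) = Pow(-10, 2) = 100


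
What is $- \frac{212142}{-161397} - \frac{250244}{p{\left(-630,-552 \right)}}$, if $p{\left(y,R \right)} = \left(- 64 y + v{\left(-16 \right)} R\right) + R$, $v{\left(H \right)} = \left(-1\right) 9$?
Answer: $- \frac{858284621}{200562672} \approx -4.2794$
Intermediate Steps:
$v{\left(H \right)} = -9$
$p{\left(y,R \right)} = - 64 y - 8 R$ ($p{\left(y,R \right)} = \left(- 64 y - 9 R\right) + R = - 64 y - 8 R$)
$- \frac{212142}{-161397} - \frac{250244}{p{\left(-630,-552 \right)}} = - \frac{212142}{-161397} - \frac{250244}{\left(-64\right) \left(-630\right) - -4416} = \left(-212142\right) \left(- \frac{1}{161397}\right) - \frac{250244}{40320 + 4416} = \frac{70714}{53799} - \frac{250244}{44736} = \frac{70714}{53799} - \frac{62561}{11184} = - \frac{858284621}{200562672}$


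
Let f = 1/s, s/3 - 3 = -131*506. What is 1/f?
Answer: -198849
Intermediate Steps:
s = -198849 (s = 9 + 3*(-131*506) = 9 + 3*(-66286) = 9 - 198858 = -198849)
f = -1/198849 (f = 1/(-198849) = -1/198849 ≈ -5.0289e-6)
1/f = 1/(-1/198849) = -198849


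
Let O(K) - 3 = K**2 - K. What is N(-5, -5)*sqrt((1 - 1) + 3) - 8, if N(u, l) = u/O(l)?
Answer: -8 - 5*sqrt(3)/33 ≈ -8.2624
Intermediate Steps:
O(K) = 3 + K**2 - K (O(K) = 3 + (K**2 - K) = 3 + K**2 - K)
N(u, l) = u/(3 + l**2 - l)
N(-5, -5)*sqrt((1 - 1) + 3) - 8 = (-5/(3 + (-5)**2 - 1*(-5)))*sqrt((1 - 1) + 3) - 8 = (-5/(3 + 25 + 5))*sqrt(0 + 3) - 8 = (-5/33)*sqrt(3) - 8 = (-5*1/33)*sqrt(3) - 8 = -5*sqrt(3)/33 - 8 = -8 - 5*sqrt(3)/33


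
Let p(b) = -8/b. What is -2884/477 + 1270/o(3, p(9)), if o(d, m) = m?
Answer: -2737591/1908 ≈ -1434.8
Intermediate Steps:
-2884/477 + 1270/o(3, p(9)) = -2884/477 + 1270/((-8/9)) = -2884*1/477 + 1270/((-8*⅑)) = -2884/477 + 1270/(-8/9) = -2884/477 + 1270*(-9/8) = -2884/477 - 5715/4 = -2737591/1908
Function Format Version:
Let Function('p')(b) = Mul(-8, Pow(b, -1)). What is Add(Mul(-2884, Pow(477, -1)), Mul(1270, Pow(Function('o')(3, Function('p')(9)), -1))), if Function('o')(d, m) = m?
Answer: Rational(-2737591, 1908) ≈ -1434.8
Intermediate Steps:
Add(Mul(-2884, Pow(477, -1)), Mul(1270, Pow(Function('o')(3, Function('p')(9)), -1))) = Add(Mul(-2884, Pow(477, -1)), Mul(1270, Pow(Mul(-8, Pow(9, -1)), -1))) = Add(Mul(-2884, Rational(1, 477)), Mul(1270, Pow(Mul(-8, Rational(1, 9)), -1))) = Add(Rational(-2884, 477), Mul(1270, Pow(Rational(-8, 9), -1))) = Add(Rational(-2884, 477), Mul(1270, Rational(-9, 8))) = Add(Rational(-2884, 477), Rational(-5715, 4)) = Rational(-2737591, 1908)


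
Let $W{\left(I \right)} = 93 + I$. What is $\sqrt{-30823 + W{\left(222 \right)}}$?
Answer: $2 i \sqrt{7627} \approx 174.67 i$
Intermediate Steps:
$\sqrt{-30823 + W{\left(222 \right)}} = \sqrt{-30823 + \left(93 + 222\right)} = \sqrt{-30823 + 315} = \sqrt{-30508} = 2 i \sqrt{7627}$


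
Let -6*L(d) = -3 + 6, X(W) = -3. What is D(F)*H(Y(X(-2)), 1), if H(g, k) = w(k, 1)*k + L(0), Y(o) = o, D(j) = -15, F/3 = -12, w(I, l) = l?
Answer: -15/2 ≈ -7.5000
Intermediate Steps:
F = -36 (F = 3*(-12) = -36)
L(d) = -½ (L(d) = -(-3 + 6)/6 = -⅙*3 = -½)
H(g, k) = -½ + k (H(g, k) = 1*k - ½ = k - ½ = -½ + k)
D(F)*H(Y(X(-2)), 1) = -15*(-½ + 1) = -15*½ = -15/2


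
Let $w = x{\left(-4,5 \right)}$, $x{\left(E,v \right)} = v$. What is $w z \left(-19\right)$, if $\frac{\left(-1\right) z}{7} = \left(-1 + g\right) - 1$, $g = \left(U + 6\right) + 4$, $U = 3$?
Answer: $7315$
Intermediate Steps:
$w = 5$
$g = 13$ ($g = \left(3 + 6\right) + 4 = 9 + 4 = 13$)
$z = -77$ ($z = - 7 \left(\left(-1 + 13\right) - 1\right) = - 7 \left(12 - 1\right) = \left(-7\right) 11 = -77$)
$w z \left(-19\right) = 5 \left(-77\right) \left(-19\right) = \left(-385\right) \left(-19\right) = 7315$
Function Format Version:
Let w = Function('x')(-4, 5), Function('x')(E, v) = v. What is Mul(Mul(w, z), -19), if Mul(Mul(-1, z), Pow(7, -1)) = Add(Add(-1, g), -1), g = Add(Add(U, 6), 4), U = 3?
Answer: 7315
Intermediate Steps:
w = 5
g = 13 (g = Add(Add(3, 6), 4) = Add(9, 4) = 13)
z = -77 (z = Mul(-7, Add(Add(-1, 13), -1)) = Mul(-7, Add(12, -1)) = Mul(-7, 11) = -77)
Mul(Mul(w, z), -19) = Mul(Mul(5, -77), -19) = Mul(-385, -19) = 7315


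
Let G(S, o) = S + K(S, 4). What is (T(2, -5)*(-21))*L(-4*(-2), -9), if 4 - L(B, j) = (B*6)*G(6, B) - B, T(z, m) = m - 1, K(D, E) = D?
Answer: -71064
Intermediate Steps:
T(z, m) = -1 + m
G(S, o) = 2*S (G(S, o) = S + S = 2*S)
L(B, j) = 4 - 71*B (L(B, j) = 4 - ((B*6)*(2*6) - B) = 4 - ((6*B)*12 - B) = 4 - (72*B - B) = 4 - 71*B)
(T(2, -5)*(-21))*L(-4*(-2), -9) = ((-1 - 5)*(-21))*(4 - (-284)*(-2)) = (-6*(-21))*(4 - 71*8) = 126*(4 - 568) = 126*(-564) = -71064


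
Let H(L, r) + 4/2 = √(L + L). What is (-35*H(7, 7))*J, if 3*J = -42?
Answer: -980 + 490*√14 ≈ 853.41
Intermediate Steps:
H(L, r) = -2 + √2*√L (H(L, r) = -2 + √(L + L) = -2 + √(2*L) = -2 + √2*√L)
J = -14 (J = (⅓)*(-42) = -14)
(-35*H(7, 7))*J = -35*(-2 + √2*√7)*(-14) = -35*(-2 + √14)*(-14) = (70 - 35*√14)*(-14) = -980 + 490*√14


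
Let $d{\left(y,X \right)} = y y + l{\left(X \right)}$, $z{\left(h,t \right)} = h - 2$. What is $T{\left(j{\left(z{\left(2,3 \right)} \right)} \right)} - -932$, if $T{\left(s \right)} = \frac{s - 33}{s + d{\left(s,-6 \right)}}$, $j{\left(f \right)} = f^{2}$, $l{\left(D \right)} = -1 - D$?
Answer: $\frac{4627}{5} \approx 925.4$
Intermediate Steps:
$z{\left(h,t \right)} = -2 + h$
$d{\left(y,X \right)} = -1 + y^{2} - X$ ($d{\left(y,X \right)} = y y - \left(1 + X\right) = y^{2} - \left(1 + X\right) = -1 + y^{2} - X$)
$T{\left(s \right)} = \frac{-33 + s}{5 + s + s^{2}}$ ($T{\left(s \right)} = \frac{s - 33}{s - \left(-5 - s^{2}\right)} = \frac{-33 + s}{s + \left(-1 + s^{2} + 6\right)} = \frac{-33 + s}{s + \left(5 + s^{2}\right)} = \frac{-33 + s}{5 + s + s^{2}}$)
$T{\left(j{\left(z{\left(2,3 \right)} \right)} \right)} - -932 = \frac{-33 + \left(-2 + 2\right)^{2}}{5 + \left(-2 + 2\right)^{2} + \left(\left(-2 + 2\right)^{2}\right)^{2}} - -932 = \frac{-33 + 0^{2}}{5 + 0^{2} + \left(0^{2}\right)^{2}} + 932 = \frac{-33 + 0}{5 + 0 + 0^{2}} + 932 = \frac{1}{5 + 0 + 0} \left(-33\right) + 932 = \frac{1}{5} \left(-33\right) + 932 = - \frac{33}{5} + 932 = \frac{4627}{5}$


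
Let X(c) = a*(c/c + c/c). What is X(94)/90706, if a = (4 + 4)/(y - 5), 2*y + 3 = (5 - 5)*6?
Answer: -16/589589 ≈ -2.7138e-5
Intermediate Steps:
y = -3/2 (y = -3/2 + ((5 - 5)*6)/2 = -3/2 + (0*6)/2 = -3/2 + (½)*0 = -3/2 + 0 = -3/2 ≈ -1.5000)
a = -16/13 (a = (4 + 4)/(-3/2 - 5) = 8/(-13/2) = 8*(-2/13) = -16/13 ≈ -1.2308)
X(c) = -32/13 (X(c) = -16*(c/c + c/c)/13 = -16*(1 + 1)/13 = -16/13*2 = -32/13)
X(94)/90706 = -32/13/90706 = -32/13*1/90706 = -16/589589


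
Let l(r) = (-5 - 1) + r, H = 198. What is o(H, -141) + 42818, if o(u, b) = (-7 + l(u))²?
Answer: 77043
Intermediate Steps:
l(r) = -6 + r
o(u, b) = (-13 + u)² (o(u, b) = (-7 + (-6 + u))² = (-13 + u)²)
o(H, -141) + 42818 = (-13 + 198)² + 42818 = 185² + 42818 = 34225 + 42818 = 77043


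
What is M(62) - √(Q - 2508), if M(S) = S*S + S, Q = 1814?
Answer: 3906 - I*√694 ≈ 3906.0 - 26.344*I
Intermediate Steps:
M(S) = S + S² (M(S) = S² + S = S + S²)
M(62) - √(Q - 2508) = 62*(1 + 62) - √(1814 - 2508) = 62*63 - √(-694) = 3906 - I*√694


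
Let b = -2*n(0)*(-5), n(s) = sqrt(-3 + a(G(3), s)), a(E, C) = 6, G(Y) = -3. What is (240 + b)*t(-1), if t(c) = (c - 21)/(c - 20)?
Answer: 1760/7 + 220*sqrt(3)/21 ≈ 269.57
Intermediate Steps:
n(s) = sqrt(3) (n(s) = sqrt(-3 + 6) = sqrt(3))
t(c) = (-21 + c)/(-20 + c)
b = 10*sqrt(3) (b = -2*sqrt(3)*(-5) = 10*sqrt(3) ≈ 17.320)
(240 + b)*t(-1) = (240 + 10*sqrt(3))*((-21 - 1)/(-20 - 1)) = (240 + 10*sqrt(3))*(-22/(-21)) = (240 + 10*sqrt(3))*(-1/21*(-22)) = (240 + 10*sqrt(3))*(22/21) = 1760/7 + 220*sqrt(3)/21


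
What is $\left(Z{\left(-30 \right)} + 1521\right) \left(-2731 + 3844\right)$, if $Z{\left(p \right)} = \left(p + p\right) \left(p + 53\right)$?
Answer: $156933$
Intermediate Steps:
$Z{\left(p \right)} = 2 p \left(53 + p\right)$
$\left(Z{\left(-30 \right)} + 1521\right) \left(-2731 + 3844\right) = \left(2 \left(-30\right) \left(53 - 30\right) + 1521\right) \left(-2731 + 3844\right) = \left(2 \left(-30\right) 23 + 1521\right) 1113 = \left(-1380 + 1521\right) 1113 = 141 \cdot 1113 = 156933$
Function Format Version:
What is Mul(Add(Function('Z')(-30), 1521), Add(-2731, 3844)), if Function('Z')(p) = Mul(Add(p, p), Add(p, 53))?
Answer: 156933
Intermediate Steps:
Function('Z')(p) = Mul(2, p, Add(53, p)) (Function('Z')(p) = Mul(Mul(2, p), Add(53, p)) = Mul(2, p, Add(53, p)))
Mul(Add(Function('Z')(-30), 1521), Add(-2731, 3844)) = Mul(Add(Mul(2, -30, Add(53, -30)), 1521), Add(-2731, 3844)) = Mul(Add(Mul(2, -30, 23), 1521), 1113) = Mul(Add(-1380, 1521), 1113) = Mul(141, 1113) = 156933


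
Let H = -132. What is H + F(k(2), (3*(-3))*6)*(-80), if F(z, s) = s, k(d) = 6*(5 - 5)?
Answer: 4188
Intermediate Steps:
k(d) = 0 (k(d) = 6*0 = 0)
H + F(k(2), (3*(-3))*6)*(-80) = -132 + ((3*(-3))*6)*(-80) = -132 - 9*6*(-80) = -132 - 54*(-80) = -132 + 4320 = 4188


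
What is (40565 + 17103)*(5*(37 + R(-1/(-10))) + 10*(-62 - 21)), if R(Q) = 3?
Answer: -36330840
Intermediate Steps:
(40565 + 17103)*(5*(37 + R(-1/(-10))) + 10*(-62 - 21)) = (40565 + 17103)*(5*(37 + 3) + 10*(-62 - 21)) = 57668*(5*40 + 10*(-83)) = 57668*(200 - 830) = 57668*(-630) = -36330840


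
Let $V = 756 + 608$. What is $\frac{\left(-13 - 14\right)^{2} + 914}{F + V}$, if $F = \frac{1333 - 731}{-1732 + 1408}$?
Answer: $\frac{266166}{220667} \approx 1.2062$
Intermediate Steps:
$V = 1364$
$F = - \frac{301}{162}$ ($F = \frac{602}{-324} = 602 \left(- \frac{1}{324}\right) = - \frac{301}{162} \approx -1.858$)
$\frac{\left(-13 - 14\right)^{2} + 914}{F + V} = \frac{\left(-13 - 14\right)^{2} + 914}{- \frac{301}{162} + 1364} = \frac{\left(-27\right)^{2} + 914}{\frac{220667}{162}} = \left(729 + 914\right) \frac{162}{220667} = 1643 \cdot \frac{162}{220667} = \frac{266166}{220667}$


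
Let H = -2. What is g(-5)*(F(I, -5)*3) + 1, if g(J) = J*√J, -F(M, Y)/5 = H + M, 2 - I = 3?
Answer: 1 - 225*I*√5 ≈ 1.0 - 503.12*I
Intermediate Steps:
I = -1 (I = 2 - 1*3 = 2 - 3 = -1)
F(M, Y) = 10 - 5*M (F(M, Y) = -5*(-2 + M) = 10 - 5*M)
g(J) = J^(3/2)
g(-5)*(F(I, -5)*3) + 1 = (-5)^(3/2)*((10 - 5*(-1))*3) + 1 = (-5*I*√5)*((10 + 5)*3) + 1 = (-5*I*√5)*(15*3) + 1 = -5*I*√5*45 + 1 = -225*I*√5 + 1 = 1 - 225*I*√5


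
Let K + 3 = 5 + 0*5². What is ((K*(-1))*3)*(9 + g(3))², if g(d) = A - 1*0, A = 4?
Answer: -1014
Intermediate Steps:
g(d) = 4 (g(d) = 4 - 1*0 = 4 + 0 = 4)
K = 2 (K = -3 + (5 + 0*5²) = -3 + (5 + 0*25) = -3 + (5 + 0) = -3 + 5 = 2)
((K*(-1))*3)*(9 + g(3))² = ((2*(-1))*3)*(9 + 4)² = -2*3*13² = -6*169 = -1014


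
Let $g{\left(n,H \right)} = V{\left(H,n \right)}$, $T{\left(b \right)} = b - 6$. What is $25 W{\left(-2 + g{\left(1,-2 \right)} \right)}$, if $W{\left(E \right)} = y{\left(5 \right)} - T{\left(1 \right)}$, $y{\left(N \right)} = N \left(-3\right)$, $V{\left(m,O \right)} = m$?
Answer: $-250$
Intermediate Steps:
$T{\left(b \right)} = -6 + b$ ($T{\left(b \right)} = b - 6 = -6 + b$)
$g{\left(n,H \right)} = H$
$y{\left(N \right)} = - 3 N$
$W{\left(E \right)} = -10$ ($W{\left(E \right)} = \left(-3\right) 5 - \left(-6 + 1\right) = -15 - -5 = -15 + 5 = -10$)
$25 W{\left(-2 + g{\left(1,-2 \right)} \right)} = 25 \left(-10\right) = -250$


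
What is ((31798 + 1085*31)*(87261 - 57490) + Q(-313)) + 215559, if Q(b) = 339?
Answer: 1948221741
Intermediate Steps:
((31798 + 1085*31)*(87261 - 57490) + Q(-313)) + 215559 = ((31798 + 1085*31)*(87261 - 57490) + 339) + 215559 = ((31798 + 33635)*29771 + 339) + 215559 = (65433*29771 + 339) + 215559 = (1948005843 + 339) + 215559 = 1948006182 + 215559 = 1948221741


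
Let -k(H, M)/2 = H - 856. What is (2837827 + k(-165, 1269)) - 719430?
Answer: 2120439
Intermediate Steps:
k(H, M) = 1712 - 2*H (k(H, M) = -2*(H - 856) = -2*(-856 + H) = 1712 - 2*H)
(2837827 + k(-165, 1269)) - 719430 = (2837827 + (1712 - 2*(-165))) - 719430 = (2837827 + (1712 + 330)) - 719430 = (2837827 + 2042) - 719430 = 2839869 - 719430 = 2120439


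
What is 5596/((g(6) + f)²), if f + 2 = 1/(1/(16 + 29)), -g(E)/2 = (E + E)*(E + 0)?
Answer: 5596/10201 ≈ 0.54857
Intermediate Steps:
g(E) = -4*E² (g(E) = -2*(E + E)*(E + 0) = -2*2*E*E = -4*E²)
f = 43 (f = -2 + 1/(1/(16 + 29)) = -2 + 1/(1/45) = -2 + 45 = 43)
5596/((g(6) + f)²) = 5596/((-4*6² + 43)²) = 5596/((-4*36 + 43)²) = 5596/((-144 + 43)²) = 5596/((-101)²) = 5596/10201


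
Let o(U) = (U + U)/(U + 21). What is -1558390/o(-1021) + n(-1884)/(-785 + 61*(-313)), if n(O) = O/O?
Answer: -15488838211021/20295438 ≈ -7.6317e+5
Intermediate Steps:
o(U) = 2*U/(21 + U) (o(U) = (2*U)/(21 + U) = 2*U/(21 + U))
n(O) = 1
-1558390/o(-1021) + n(-1884)/(-785 + 61*(-313)) = -1558390/(2*(-1021)/(21 - 1021)) + 1/(-785 + 61*(-313)) = -1558390/(2*(-1021)/(-1000)) + 1/(-785 - 19093) = -1558390/(2*(-1021)*(-1/1000)) + 1/(-19878) = -1558390/1021/500 + 1*(-1/19878) = -1558390*500/1021 - 1/19878 = -779195000/1021 - 1/19878 = -15488838211021/20295438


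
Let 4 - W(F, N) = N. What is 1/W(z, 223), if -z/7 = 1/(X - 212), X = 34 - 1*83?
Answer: -1/219 ≈ -0.0045662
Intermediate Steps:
X = -49 (X = 34 - 83 = -49)
z = 7/261 (z = -7/(-49 - 212) = -7/(-261) = -7*(-1/261) = 7/261 ≈ 0.026820)
W(F, N) = 4 - N
1/W(z, 223) = 1/(4 - 1*223) = 1/(4 - 223) = 1/(-219) = -1/219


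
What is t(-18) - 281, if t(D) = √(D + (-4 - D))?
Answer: -281 + 2*I ≈ -281.0 + 2.0*I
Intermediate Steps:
t(D) = 2*I (t(D) = √(-4) = 2*I)
t(-18) - 281 = 2*I - 281 = -281 + 2*I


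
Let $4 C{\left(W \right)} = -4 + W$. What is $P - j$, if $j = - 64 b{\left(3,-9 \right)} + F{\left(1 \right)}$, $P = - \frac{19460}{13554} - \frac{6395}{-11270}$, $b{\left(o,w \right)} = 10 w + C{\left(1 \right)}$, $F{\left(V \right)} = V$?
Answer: $- \frac{88747818259}{15275358} \approx -5809.9$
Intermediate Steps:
$C{\left(W \right)} = -1 + \frac{W}{4}$ ($C{\left(W \right)} = \frac{-4 + W}{4} = -1 + \frac{W}{4}$)
$b{\left(o,w \right)} = - \frac{3}{4} + 10 w$ ($b{\left(o,w \right)} = 10 w + \left(-1 + \frac{1}{4} \cdot 1\right) = 10 w + \left(-1 + \frac{1}{4}\right) = 10 w - \frac{3}{4} = - \frac{3}{4} + 10 w$)
$P = - \frac{13263637}{15275358}$ ($P = \left(-19460\right) \frac{1}{13554} - - \frac{1279}{2254} = - \frac{9730}{6777} + \frac{1279}{2254} = - \frac{13263637}{15275358} \approx -0.8683$)
$j = 5809$ ($j = - 64 \left(- \frac{3}{4} + 10 \left(-9\right)\right) + 1 = - 64 \left(- \frac{3}{4} - 90\right) + 1 = \left(-64\right) \left(- \frac{363}{4}\right) + 1 = 5808 + 1 = 5809$)
$P - j = - \frac{13263637}{15275358} - 5809 = - \frac{88747818259}{15275358}$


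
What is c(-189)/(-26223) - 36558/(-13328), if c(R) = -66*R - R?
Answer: 131647995/58250024 ≈ 2.2601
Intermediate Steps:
c(R) = -67*R
c(-189)/(-26223) - 36558/(-13328) = -67*(-189)/(-26223) - 36558/(-13328) = 12663*(-1/26223) - 36558*(-1/13328) = -4221/8741 + 18279/6664 = 131647995/58250024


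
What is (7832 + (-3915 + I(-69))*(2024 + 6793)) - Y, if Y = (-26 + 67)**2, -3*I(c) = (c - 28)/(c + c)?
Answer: -4762996835/138 ≈ -3.4514e+7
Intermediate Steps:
I(c) = -(-28 + c)/(6*c) (I(c) = -(c - 28)/(3*(c + c)) = -(-28 + c)/(3*(2*c)) = -(-28 + c)*1/(2*c)/3 = -(-28 + c)/(6*c))
Y = 1681 (Y = 41**2 = 1681)
(7832 + (-3915 + I(-69))*(2024 + 6793)) - Y = (7832 + (-3915 + (1/6)*(28 - 1*(-69))/(-69))*(2024 + 6793)) - 1*1681 = (7832 + (-3915 + (1/6)*(-1/69)*(28 + 69))*8817) - 1681 = (7832 + (-3915 + (1/6)*(-1/69)*97)*8817) - 1681 = (7832 + (-3915 - 97/414)*8817) - 1681 = (7832 - 1620907/414*8817) - 1681 = (7832 - 4763845673/138) - 1681 = -4762764857/138 - 1681 = -4762996835/138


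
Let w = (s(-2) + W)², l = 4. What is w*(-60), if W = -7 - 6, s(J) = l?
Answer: -4860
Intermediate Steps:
s(J) = 4
W = -13
w = 81 (w = (4 - 13)² = (-9)² = 81)
w*(-60) = 81*(-60) = -4860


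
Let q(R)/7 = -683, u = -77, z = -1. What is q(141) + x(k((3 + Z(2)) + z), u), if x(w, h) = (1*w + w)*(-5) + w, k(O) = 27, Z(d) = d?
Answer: -5024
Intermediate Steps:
x(w, h) = -9*w (x(w, h) = (w + w)*(-5) + w = (2*w)*(-5) + w = -10*w + w = -9*w)
q(R) = -4781 (q(R) = 7*(-683) = -4781)
q(141) + x(k((3 + Z(2)) + z), u) = -4781 - 9*27 = -4781 - 243 = -5024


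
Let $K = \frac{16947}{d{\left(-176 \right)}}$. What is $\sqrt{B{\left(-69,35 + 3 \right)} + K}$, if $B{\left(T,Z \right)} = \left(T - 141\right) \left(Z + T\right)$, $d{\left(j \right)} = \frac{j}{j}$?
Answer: $\sqrt{23457} \approx 153.16$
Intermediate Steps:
$d{\left(j \right)} = 1$
$B{\left(T,Z \right)} = \left(-141 + T\right) \left(T + Z\right)$
$K = 16947$ ($K = \frac{16947}{1} = 16947 \cdot 1 = 16947$)
$\sqrt{B{\left(-69,35 + 3 \right)} + K} = \sqrt{\left(\left(-69\right)^{2} - -9729 - 141 \left(35 + 3\right) - 69 \left(35 + 3\right)\right) + 16947} = \sqrt{\left(4761 + 9729 - 5358 - 2622\right) + 16947} = \sqrt{6510 + 16947} = \sqrt{23457}$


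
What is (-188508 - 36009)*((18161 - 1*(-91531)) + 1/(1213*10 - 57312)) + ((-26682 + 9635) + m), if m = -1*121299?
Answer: -1112735839719503/45182 ≈ -2.4628e+10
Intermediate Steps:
m = -121299
(-188508 - 36009)*((18161 - 1*(-91531)) + 1/(1213*10 - 57312)) + ((-26682 + 9635) + m) = (-188508 - 36009)*((18161 - 1*(-91531)) + 1/(1213*10 - 57312)) + ((-26682 + 9635) - 121299) = -224517*((18161 + 91531) + 1/(12130 - 57312)) + (-17047 - 121299) = -224517*(109692 + 1/(-45182)) - 138346 = -224517*(109692 - 1/45182) - 138346 = -224517*4956103943/45182 - 138346 = -1112729588970531/45182 - 138346 = -1112735839719503/45182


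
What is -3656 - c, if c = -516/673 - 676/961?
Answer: -2363578144/646753 ≈ -3654.5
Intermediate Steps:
c = -950824/646753 (c = -516*1/673 - 676*1/961 = -516/673 - 676/961 = -950824/646753 ≈ -1.4701)
-3656 - c = -3656 - 1*(-950824/646753) = -3656 + 950824/646753 = -2363578144/646753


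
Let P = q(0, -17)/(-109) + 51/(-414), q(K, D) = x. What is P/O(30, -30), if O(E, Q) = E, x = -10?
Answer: -473/451260 ≈ -0.0010482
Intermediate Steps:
q(K, D) = -10
P = -473/15042 (P = -10/(-109) + 51/(-414) = -10*(-1/109) + 51*(-1/414) = 10/109 - 17/138 = -473/15042 ≈ -0.031445)
P/O(30, -30) = -473/15042/30 = -473/15042*1/30 = -473/451260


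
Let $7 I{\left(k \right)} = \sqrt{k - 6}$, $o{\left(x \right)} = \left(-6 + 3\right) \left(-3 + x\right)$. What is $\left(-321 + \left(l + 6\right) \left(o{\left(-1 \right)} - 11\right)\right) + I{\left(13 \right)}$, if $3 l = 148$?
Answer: $- \frac{797}{3} + \frac{\sqrt{7}}{7} \approx -265.29$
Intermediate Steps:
$l = \frac{148}{3}$ ($l = \frac{1}{3} \cdot 148 = \frac{148}{3} \approx 49.333$)
$o{\left(x \right)} = 9 - 3 x$ ($o{\left(x \right)} = - 3 \left(-3 + x\right) = 9 - 3 x$)
$I{\left(k \right)} = \frac{\sqrt{-6 + k}}{7}$ ($I{\left(k \right)} = \frac{\sqrt{k - 6}}{7} = \frac{\sqrt{-6 + k}}{7}$)
$\left(-321 + \left(l + 6\right) \left(o{\left(-1 \right)} - 11\right)\right) + I{\left(13 \right)} = \left(-321 + \left(\frac{148}{3} + 6\right) \left(\left(9 - -3\right) - 11\right)\right) + \frac{\sqrt{-6 + 13}}{7} = \left(-321 + \frac{166 \left(\left(9 + 3\right) - 11\right)}{3}\right) + \frac{\sqrt{7}}{7} = \left(-321 + \frac{166 \left(12 - 11\right)}{3}\right) + \frac{\sqrt{7}}{7} = \left(-321 + \frac{166}{3} \cdot 1\right) + \frac{\sqrt{7}}{7} = \left(-321 + \frac{166}{3}\right) + \frac{\sqrt{7}}{7} = - \frac{797}{3} + \frac{\sqrt{7}}{7}$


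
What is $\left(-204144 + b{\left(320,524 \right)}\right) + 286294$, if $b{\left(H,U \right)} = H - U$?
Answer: $81946$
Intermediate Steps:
$\left(-204144 + b{\left(320,524 \right)}\right) + 286294 = \left(-204144 + \left(320 - 524\right)\right) + 286294 = \left(-204144 - 204\right) + 286294 = -204348 + 286294 = 81946$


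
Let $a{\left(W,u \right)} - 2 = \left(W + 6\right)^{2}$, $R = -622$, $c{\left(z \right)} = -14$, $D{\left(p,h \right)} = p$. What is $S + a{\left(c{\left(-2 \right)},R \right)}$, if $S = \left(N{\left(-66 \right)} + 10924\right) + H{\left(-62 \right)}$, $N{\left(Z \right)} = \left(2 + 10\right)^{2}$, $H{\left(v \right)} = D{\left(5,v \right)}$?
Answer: $11139$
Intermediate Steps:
$H{\left(v \right)} = 5$
$N{\left(Z \right)} = 144$ ($N{\left(Z \right)} = 12^{2} = 144$)
$a{\left(W,u \right)} = 2 + \left(6 + W\right)^{2}$ ($a{\left(W,u \right)} = 2 + \left(W + 6\right)^{2} = 2 + \left(6 + W\right)^{2}$)
$S = 11073$ ($S = \left(144 + 10924\right) + 5 = 11068 + 5 = 11073$)
$S + a{\left(c{\left(-2 \right)},R \right)} = 11073 + \left(2 + \left(6 - 14\right)^{2}\right) = 11073 + \left(2 + \left(-8\right)^{2}\right) = 11073 + \left(2 + 64\right) = 11073 + 66 = 11139$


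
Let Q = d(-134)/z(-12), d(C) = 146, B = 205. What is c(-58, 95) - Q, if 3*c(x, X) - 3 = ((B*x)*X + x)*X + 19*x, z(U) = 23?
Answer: -2468219195/69 ≈ -3.5771e+7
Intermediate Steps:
Q = 146/23 ≈ 6.3478
c(x, X) = 1 + 19*x/3 + X*(x + 205*X*x)/3 (c(x, X) = 1 + (((205*x)*X + x)*X + 19*x)/3 = 1 + ((205*X*x + x)*X + 19*x)/3 = 1 + ((x + 205*X*x)*X + 19*x)/3 = 1 + (X*(x + 205*X*x) + 19*x)/3 = 1 + (19*x + X*(x + 205*X*x))/3 = 1 + (19*x/3 + X*(x + 205*X*x)/3) = 1 + 19*x/3 + X*(x + 205*X*x)/3)
c(-58, 95) - Q = (1 + (19/3)*(-58) + (⅓)*95*(-58) + (205/3)*(-58)*95²) - 1*146/23 = (1 - 1102/3 - 5510/3 + (205/3)*(-58)*9025) - 146/23 = (1 - 1102/3 - 5510/3 - 107307250/3) - 146/23 = -107313859/3 - 146/23 = -2468219195/69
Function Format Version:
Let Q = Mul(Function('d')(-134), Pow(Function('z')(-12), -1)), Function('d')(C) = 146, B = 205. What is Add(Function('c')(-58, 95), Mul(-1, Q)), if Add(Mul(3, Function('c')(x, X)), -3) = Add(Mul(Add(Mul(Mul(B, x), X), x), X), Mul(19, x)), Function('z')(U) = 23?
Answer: Rational(-2468219195, 69) ≈ -3.5771e+7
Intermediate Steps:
Q = Rational(146, 23) (Q = Mul(146, Pow(23, -1)) = Mul(146, Rational(1, 23)) = Rational(146, 23) ≈ 6.3478)
Function('c')(x, X) = Add(1, Mul(Rational(19, 3), x), Mul(Rational(1, 3), X, Add(x, Mul(205, X, x)))) (Function('c')(x, X) = Add(1, Mul(Rational(1, 3), Add(Mul(Add(Mul(Mul(205, x), X), x), X), Mul(19, x)))) = Add(1, Mul(Rational(1, 3), Add(Mul(Add(Mul(205, X, x), x), X), Mul(19, x)))) = Add(1, Mul(Rational(1, 3), Add(Mul(Add(x, Mul(205, X, x)), X), Mul(19, x)))) = Add(1, Mul(Rational(1, 3), Add(Mul(X, Add(x, Mul(205, X, x))), Mul(19, x)))) = Add(1, Mul(Rational(1, 3), Add(Mul(19, x), Mul(X, Add(x, Mul(205, X, x)))))) = Add(1, Add(Mul(Rational(19, 3), x), Mul(Rational(1, 3), X, Add(x, Mul(205, X, x))))) = Add(1, Mul(Rational(19, 3), x), Mul(Rational(1, 3), X, Add(x, Mul(205, X, x)))))
Add(Function('c')(-58, 95), Mul(-1, Q)) = Add(Add(1, Mul(Rational(19, 3), -58), Mul(Rational(1, 3), 95, -58), Mul(Rational(205, 3), -58, Pow(95, 2))), Mul(-1, Rational(146, 23))) = Add(Add(1, Rational(-1102, 3), Rational(-5510, 3), Mul(Rational(205, 3), -58, 9025)), Rational(-146, 23)) = Add(Add(1, Rational(-1102, 3), Rational(-5510, 3), Rational(-107307250, 3)), Rational(-146, 23)) = Add(Rational(-107313859, 3), Rational(-146, 23)) = Rational(-2468219195, 69)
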